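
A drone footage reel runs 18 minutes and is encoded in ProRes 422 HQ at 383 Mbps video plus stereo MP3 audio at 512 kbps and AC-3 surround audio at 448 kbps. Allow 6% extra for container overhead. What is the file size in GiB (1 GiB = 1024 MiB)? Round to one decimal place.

51.2 GiB

18 min = 1080 s
Audio total: 512 + 448 = 960 kbps = 0.960 Mbps.
Total bitrate: 383 + 0.960 = 383.960 Mbps.
Stream data: 383.960 Mbps × 1080 s = 414676.8 Mb.
With 6% container overhead: ×1.06.
439,557 Mb = 54,944,676,000 bytes ÷ 1,073,741,824 = 51.17 GiB.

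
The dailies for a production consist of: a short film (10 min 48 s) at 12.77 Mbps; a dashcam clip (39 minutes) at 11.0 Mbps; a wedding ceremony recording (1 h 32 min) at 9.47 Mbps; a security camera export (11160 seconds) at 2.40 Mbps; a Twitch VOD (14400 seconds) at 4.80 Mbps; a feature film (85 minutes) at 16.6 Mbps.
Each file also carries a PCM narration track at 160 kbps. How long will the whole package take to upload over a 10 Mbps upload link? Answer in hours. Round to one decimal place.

7.6 hours

Audio: 160 kbps = 0.160 Mbps.
short film: 12.930 Mbps × 648 s = 8378.6 Mb
dashcam clip: 11.160 Mbps × 2340 s = 26114.4 Mb
wedding ceremony recording: 9.630 Mbps × 5520 s = 53157.6 Mb
security camera export: 2.560 Mbps × 11160 s = 28569.6 Mb
Twitch VOD: 4.960 Mbps × 14400 s = 71424.0 Mb
feature film: 16.760 Mbps × 5100 s = 85476.0 Mb
Total: 273120.2 Mb = 34140.0 MB.
At 10 Mbps: 273120.2 / 10 = 27312 s ≈ 7.59 hours.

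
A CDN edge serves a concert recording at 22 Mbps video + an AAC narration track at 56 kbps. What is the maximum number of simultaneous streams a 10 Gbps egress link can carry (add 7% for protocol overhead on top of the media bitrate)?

Audio: 56 kbps = 0.056 Mbps.
Per-viewer media rate: 22.056 Mbps.
On the wire with 7% overhead: 23.600 Mbps.
10 Gbps = 10,000 Mbps; 10,000 / 23.600 = 423.73 → 423 viewers.

423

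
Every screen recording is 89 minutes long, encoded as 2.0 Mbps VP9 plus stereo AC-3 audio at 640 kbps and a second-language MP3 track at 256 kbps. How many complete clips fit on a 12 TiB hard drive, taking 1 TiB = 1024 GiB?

89 min = 5340 s
Audio total: 640 + 256 = 896 kbps = 0.896 Mbps.
Total bitrate: 2.896 Mbps.
Per item: 2.896 Mbps × 5340 s = 15,465 Mb = 1,933 MB.
Capacity: 12 TiB = 105,553,116 Mb; 6825.45 items → 6825 complete.

6825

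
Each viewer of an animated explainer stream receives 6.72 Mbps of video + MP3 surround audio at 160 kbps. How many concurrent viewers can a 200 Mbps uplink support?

29

Audio: 160 kbps = 0.160 Mbps.
Per-viewer media rate: 6.880 Mbps.
200 Mbps = 200.0 Mbps; 200.0 / 6.880 = 29.07 → 29 viewers.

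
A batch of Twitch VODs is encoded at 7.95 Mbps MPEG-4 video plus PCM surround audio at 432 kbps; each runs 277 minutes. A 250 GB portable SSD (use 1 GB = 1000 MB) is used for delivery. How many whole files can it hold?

14

277 min = 16620 s
Audio: 432 kbps = 0.432 Mbps.
Total bitrate: 8.382 Mbps.
Per item: 8.382 Mbps × 16620 s = 139,309 Mb = 17,414 MB.
Capacity: 250 GB = 2,000,000 Mb; 14.36 items → 14 complete.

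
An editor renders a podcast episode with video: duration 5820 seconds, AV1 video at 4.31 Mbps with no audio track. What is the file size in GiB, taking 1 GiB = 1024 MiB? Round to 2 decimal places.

Total bitrate: 4.31 Mbps.
Stream data: 4.310 Mbps × 5820 s = 25084.2 Mb.
25,084 Mb = 3,135,525,000 bytes ÷ 1,073,741,824 = 2.920 GiB.

2.92 GiB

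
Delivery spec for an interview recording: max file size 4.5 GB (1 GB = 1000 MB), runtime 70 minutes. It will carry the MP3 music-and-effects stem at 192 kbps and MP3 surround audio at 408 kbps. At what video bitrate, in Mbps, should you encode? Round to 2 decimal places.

7.97 Mbps

Budget: 4.5 GB = 36000.0 Mb.
70 min = 4200 s
Total bitrate budget: 36000.0 Mb / 4200 s = 8.571 Mbps.
Audio total: 192 + 408 = 600 kbps = 0.600 Mbps.
Video: 8.571 − 0.600 = 7.971 Mbps.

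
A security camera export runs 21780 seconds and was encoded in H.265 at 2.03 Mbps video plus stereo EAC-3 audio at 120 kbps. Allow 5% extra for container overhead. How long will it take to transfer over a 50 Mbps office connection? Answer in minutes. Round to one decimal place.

Audio: 120 kbps = 0.120 Mbps.
Total bitrate: 2.150 Mbps.
File: 2.150 Mbps × 21780 s = 46827.0 Mb.
With 5% container overhead: ×1.05. → 49168.3 Mb.
At 50 Mbps: 49168.3 / 50 = 983.4 s ≈ 16.4 minutes.

16.4 minutes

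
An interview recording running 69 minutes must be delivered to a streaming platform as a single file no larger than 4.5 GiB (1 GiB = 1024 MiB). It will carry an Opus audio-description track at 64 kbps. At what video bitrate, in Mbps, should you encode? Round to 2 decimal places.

9.27 Mbps

Budget: 4.5 GiB = 38654.7 Mb.
69 min = 4140 s
Total bitrate budget: 38654.7 Mb / 4140 s = 9.337 Mbps.
Audio: 64 kbps = 0.064 Mbps.
Video: 9.337 − 0.064 = 9.273 Mbps.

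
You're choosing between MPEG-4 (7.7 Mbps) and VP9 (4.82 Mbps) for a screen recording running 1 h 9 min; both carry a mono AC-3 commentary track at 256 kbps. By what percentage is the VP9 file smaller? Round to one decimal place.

36.2%

1 h 9 min = 69 min = 4140 s
Audio: 256 kbps = 0.256 Mbps.
MPEG-4: 7.956 Mbps × 4140 s = 32937.8 Mb = 4.117 GB.
VP9: 5.076 Mbps × 4140 s = 21014.6 Mb = 2.627 GB.
Reduction: (1 − 2.627/4.117) × 100 = 36.20%.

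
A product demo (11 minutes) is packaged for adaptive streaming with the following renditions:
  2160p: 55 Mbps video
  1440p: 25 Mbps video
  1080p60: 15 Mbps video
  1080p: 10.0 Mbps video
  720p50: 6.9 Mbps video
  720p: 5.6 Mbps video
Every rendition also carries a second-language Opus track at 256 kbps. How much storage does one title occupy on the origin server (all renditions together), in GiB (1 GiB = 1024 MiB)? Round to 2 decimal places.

9.15 GiB

11 min = 660 s
Audio: 256 kbps = 0.256 Mbps.
Sum of rendition bitrates: (55+0.256) + (25+0.256) + (15+0.256) + (10.0+0.256) + (6.9+0.256) + (5.6+0.256) = 119.036 Mbps.
× 660 s = 78,564 Mb = 9,820 MB = 9.146 GiB.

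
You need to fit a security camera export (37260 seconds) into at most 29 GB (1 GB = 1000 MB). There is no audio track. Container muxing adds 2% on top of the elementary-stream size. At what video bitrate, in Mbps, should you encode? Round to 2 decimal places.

Budget: 29 GB = 232000.0 Mb.
Stream payload after overhead: 232000.0 / 1.02 = 227451.0 Mb.
Total bitrate budget: 227451.0 Mb / 37260 s = 6.104 Mbps.

6.10 Mbps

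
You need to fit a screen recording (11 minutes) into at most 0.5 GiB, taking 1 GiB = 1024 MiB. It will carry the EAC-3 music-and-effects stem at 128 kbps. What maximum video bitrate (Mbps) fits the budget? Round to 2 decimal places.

Budget: 0.5 GiB = 4295.0 Mb.
11 min = 660 s
Total bitrate budget: 4295.0 Mb / 660 s = 6.508 Mbps.
Audio: 128 kbps = 0.128 Mbps.
Video: 6.508 − 0.128 = 6.380 Mbps.

6.38 Mbps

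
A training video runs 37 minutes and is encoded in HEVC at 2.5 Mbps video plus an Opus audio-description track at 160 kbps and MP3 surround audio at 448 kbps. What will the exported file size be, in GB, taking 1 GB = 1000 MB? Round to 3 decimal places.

0.862 GB

37 min = 2220 s
Audio total: 160 + 448 = 608 kbps = 0.608 Mbps.
Total bitrate: 2.5 + 0.608 = 3.108 Mbps.
Stream data: 3.108 Mbps × 2220 s = 6899.8 Mb.
6,900 Mb ÷ 8 = 862.5 MB → 0.8625 GB.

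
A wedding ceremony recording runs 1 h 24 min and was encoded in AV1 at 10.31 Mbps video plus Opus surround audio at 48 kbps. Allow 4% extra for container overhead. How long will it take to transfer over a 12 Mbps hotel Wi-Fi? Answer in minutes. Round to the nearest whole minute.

75 minutes

1 h 24 min = 84 min = 5040 s
Audio: 48 kbps = 0.048 Mbps.
Total bitrate: 10.358 Mbps.
File: 10.358 Mbps × 5040 s = 52204.3 Mb.
With 4% container overhead: ×1.04. → 54292.5 Mb.
At 12 Mbps: 54292.5 / 12 = 4524.4 s ≈ 75.4 minutes.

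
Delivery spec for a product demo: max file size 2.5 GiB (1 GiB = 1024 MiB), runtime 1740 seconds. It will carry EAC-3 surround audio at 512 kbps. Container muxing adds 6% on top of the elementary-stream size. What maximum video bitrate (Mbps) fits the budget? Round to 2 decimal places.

11.13 Mbps

Budget: 2.5 GiB = 21474.8 Mb.
Stream payload after overhead: 21474.8 / 1.06 = 20259.3 Mb.
Total bitrate budget: 20259.3 Mb / 1740 s = 11.643 Mbps.
Audio: 512 kbps = 0.512 Mbps.
Video: 11.643 − 0.512 = 11.131 Mbps.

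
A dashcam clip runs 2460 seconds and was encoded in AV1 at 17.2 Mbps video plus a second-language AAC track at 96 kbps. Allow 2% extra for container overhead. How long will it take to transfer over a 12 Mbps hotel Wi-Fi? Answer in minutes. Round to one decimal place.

Audio: 96 kbps = 0.096 Mbps.
Total bitrate: 17.296 Mbps.
File: 17.296 Mbps × 2460 s = 42548.2 Mb.
With 2% container overhead: ×1.02. → 43399.1 Mb.
At 12 Mbps: 43399.1 / 12 = 3616.6 s ≈ 60.3 minutes.

60.3 minutes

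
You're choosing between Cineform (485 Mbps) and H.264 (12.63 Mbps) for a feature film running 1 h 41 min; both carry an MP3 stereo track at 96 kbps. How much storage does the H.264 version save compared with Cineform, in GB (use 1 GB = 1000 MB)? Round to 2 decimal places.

1 h 41 min = 101 min = 6060 s
Audio: 96 kbps = 0.096 Mbps.
Cineform: 485.096 Mbps × 6060 s = 2939681.8 Mb = 367.460 GB.
H.264: 12.726 Mbps × 6060 s = 77119.6 Mb = 9.640 GB.
Saving: 367.460 − 9.640 = 357.820 GB.

357.82 GB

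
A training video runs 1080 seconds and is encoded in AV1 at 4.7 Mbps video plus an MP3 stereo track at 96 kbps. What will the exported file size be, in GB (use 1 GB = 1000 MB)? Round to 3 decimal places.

0.647 GB

Audio: 96 kbps = 0.096 Mbps.
Total bitrate: 4.7 + 0.096 = 4.796 Mbps.
Stream data: 4.796 Mbps × 1080 s = 5179.7 Mb.
5,180 Mb ÷ 8 = 647.5 MB → 0.6475 GB.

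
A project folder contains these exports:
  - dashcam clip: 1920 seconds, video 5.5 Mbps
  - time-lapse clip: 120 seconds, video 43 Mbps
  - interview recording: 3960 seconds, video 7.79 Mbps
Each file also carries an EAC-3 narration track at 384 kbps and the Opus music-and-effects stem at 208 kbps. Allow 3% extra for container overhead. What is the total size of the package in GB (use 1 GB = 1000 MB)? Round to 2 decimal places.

Audio total: 384 + 208 = 592 kbps = 0.592 Mbps.
dashcam clip: 6.092 Mbps × 1920 s × 1.03 = 12047.5 Mb
time-lapse clip: 43.592 Mbps × 120 s × 1.03 = 5388.0 Mb
interview recording: 8.382 Mbps × 3960 s × 1.03 = 34188.5 Mb
Total: 51624.0 Mb = 6453.0 MB.
= 6.453 GB.

6.45 GB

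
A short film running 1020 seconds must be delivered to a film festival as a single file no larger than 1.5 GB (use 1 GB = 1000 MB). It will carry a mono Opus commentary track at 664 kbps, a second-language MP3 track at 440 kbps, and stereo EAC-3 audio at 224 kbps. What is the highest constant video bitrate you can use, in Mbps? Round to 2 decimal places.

10.44 Mbps

Budget: 1.5 GB = 12000.0 Mb.
Total bitrate budget: 12000.0 Mb / 1020 s = 11.765 Mbps.
Audio total: 664 + 440 + 224 = 1328 kbps = 1.328 Mbps.
Video: 11.765 − 1.328 = 10.437 Mbps.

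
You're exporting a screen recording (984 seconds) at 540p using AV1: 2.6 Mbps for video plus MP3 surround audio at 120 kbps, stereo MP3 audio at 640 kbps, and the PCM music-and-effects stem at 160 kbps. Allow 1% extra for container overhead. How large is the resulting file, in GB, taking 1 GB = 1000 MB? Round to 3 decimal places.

Audio total: 120 + 640 + 160 = 920 kbps = 0.920 Mbps.
Total bitrate: 2.6 + 0.920 = 3.520 Mbps.
Stream data: 3.520 Mbps × 984 s = 3463.7 Mb.
With 1% container overhead: ×1.01.
3,498 Mb ÷ 8 = 437.3 MB → 0.4373 GB.

0.437 GB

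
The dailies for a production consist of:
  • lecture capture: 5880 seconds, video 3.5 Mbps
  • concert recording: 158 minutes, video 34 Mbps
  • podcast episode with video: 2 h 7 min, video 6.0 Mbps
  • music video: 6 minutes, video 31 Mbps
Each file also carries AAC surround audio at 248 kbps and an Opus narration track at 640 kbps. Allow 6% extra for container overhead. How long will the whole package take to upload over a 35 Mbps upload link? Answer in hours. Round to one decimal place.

Audio total: 248 + 640 = 888 kbps = 0.888 Mbps.
lecture capture: 4.388 Mbps × 5880 s × 1.06 = 27349.5 Mb
concert recording: 34.888 Mbps × 9480 s × 1.06 = 350582.5 Mb
podcast episode with video: 6.888 Mbps × 7620 s × 1.06 = 55635.8 Mb
music video: 31.888 Mbps × 360 s × 1.06 = 12168.5 Mb
Total: 445736.3 Mb = 55717.0 MB.
At 35 Mbps: 445736.3 / 35 = 12735 s ≈ 3.54 hours.

3.5 hours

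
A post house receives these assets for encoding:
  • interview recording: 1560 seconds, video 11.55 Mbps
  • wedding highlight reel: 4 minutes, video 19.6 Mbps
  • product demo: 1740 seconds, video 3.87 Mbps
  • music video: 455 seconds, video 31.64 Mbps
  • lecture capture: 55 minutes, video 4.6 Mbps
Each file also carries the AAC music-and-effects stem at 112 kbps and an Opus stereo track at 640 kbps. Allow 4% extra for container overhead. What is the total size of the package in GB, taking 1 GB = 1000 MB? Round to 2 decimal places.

Audio total: 112 + 640 = 752 kbps = 0.752 Mbps.
interview recording: 12.302 Mbps × 1560 s × 1.04 = 19958.8 Mb
wedding highlight reel: 20.352 Mbps × 240 s × 1.04 = 5079.9 Mb
product demo: 4.622 Mbps × 1740 s × 1.04 = 8364.0 Mb
music video: 32.392 Mbps × 455 s × 1.04 = 15327.9 Mb
lecture capture: 5.352 Mbps × 3300 s × 1.04 = 18368.1 Mb
Total: 67098.6 Mb = 8387.3 MB.
= 8.387 GB.

8.39 GB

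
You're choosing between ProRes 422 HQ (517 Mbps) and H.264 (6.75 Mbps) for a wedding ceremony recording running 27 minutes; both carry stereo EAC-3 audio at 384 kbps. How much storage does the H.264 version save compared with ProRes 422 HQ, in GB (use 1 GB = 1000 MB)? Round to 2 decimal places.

103.33 GB

27 min = 1620 s
Audio: 384 kbps = 0.384 Mbps.
ProRes 422 HQ: 517.384 Mbps × 1620 s = 838162.1 Mb = 104.770 GB.
H.264: 7.134 Mbps × 1620 s = 11557.1 Mb = 1.445 GB.
Saving: 104.770 − 1.445 = 103.326 GB.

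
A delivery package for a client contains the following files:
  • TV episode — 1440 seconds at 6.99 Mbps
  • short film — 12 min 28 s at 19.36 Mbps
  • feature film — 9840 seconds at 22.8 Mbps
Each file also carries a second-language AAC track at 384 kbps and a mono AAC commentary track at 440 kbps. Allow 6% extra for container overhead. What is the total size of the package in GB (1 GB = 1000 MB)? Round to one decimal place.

34.3 GB

Audio total: 384 + 440 = 824 kbps = 0.824 Mbps.
TV episode: 7.814 Mbps × 1440 s × 1.06 = 11927.3 Mb
short film: 20.184 Mbps × 748 s × 1.06 = 16003.5 Mb
feature film: 23.624 Mbps × 9840 s × 1.06 = 246407.8 Mb
Total: 274338.5 Mb = 34292.3 MB.
= 34.29 GB.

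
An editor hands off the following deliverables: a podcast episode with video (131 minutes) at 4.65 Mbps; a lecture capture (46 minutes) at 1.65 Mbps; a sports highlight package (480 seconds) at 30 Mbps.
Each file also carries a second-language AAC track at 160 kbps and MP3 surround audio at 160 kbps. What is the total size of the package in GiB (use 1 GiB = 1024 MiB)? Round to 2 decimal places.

Audio total: 160 + 160 = 320 kbps = 0.320 Mbps.
podcast episode with video: 4.970 Mbps × 7860 s = 39064.2 Mb
lecture capture: 1.970 Mbps × 2760 s = 5437.2 Mb
sports highlight package: 30.320 Mbps × 480 s = 14553.6 Mb
Total: 59055.0 Mb = 7381.9 MB.
= 6.875 GiB.

6.87 GiB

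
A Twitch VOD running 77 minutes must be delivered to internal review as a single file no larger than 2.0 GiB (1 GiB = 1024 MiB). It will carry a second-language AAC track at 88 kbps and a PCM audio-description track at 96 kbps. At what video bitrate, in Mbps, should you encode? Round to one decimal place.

Budget: 2.0 GiB = 17179.9 Mb.
77 min = 4620 s
Total bitrate budget: 17179.9 Mb / 4620 s = 3.719 Mbps.
Audio total: 88 + 96 = 184 kbps = 0.184 Mbps.
Video: 3.719 − 0.184 = 3.535 Mbps.

3.5 Mbps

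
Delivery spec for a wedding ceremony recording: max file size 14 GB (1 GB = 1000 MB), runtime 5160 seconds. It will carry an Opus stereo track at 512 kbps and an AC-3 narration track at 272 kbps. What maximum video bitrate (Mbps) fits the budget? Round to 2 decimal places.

Budget: 14 GB = 112000.0 Mb.
Total bitrate budget: 112000.0 Mb / 5160 s = 21.705 Mbps.
Audio total: 512 + 272 = 784 kbps = 0.784 Mbps.
Video: 21.705 − 0.784 = 20.921 Mbps.

20.92 Mbps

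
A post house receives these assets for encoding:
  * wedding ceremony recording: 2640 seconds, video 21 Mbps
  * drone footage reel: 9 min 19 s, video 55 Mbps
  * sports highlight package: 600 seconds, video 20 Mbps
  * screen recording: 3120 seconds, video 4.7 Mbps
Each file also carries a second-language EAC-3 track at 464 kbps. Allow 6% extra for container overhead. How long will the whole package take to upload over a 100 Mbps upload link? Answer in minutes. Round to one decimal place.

Audio: 464 kbps = 0.464 Mbps.
wedding ceremony recording: 21.464 Mbps × 2640 s × 1.06 = 60064.9 Mb
drone footage reel: 55.464 Mbps × 559 s × 1.06 = 32864.6 Mb
sports highlight package: 20.464 Mbps × 600 s × 1.06 = 13015.1 Mb
screen recording: 5.164 Mbps × 3120 s × 1.06 = 17078.4 Mb
Total: 123023.0 Mb = 15377.9 MB.
At 100 Mbps: 123023.0 / 100 = 1230 s ≈ 20.5 minutes.

20.5 minutes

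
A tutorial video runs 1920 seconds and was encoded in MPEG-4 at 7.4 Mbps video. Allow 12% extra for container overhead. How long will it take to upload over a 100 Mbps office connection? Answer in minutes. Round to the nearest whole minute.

3 minutes

File: 7.400 Mbps × 1920 s = 14208.0 Mb.
With 12% container overhead: ×1.12. → 15913.0 Mb.
At 100 Mbps: 15913.0 / 100 = 159.1 s ≈ 2.65 minutes.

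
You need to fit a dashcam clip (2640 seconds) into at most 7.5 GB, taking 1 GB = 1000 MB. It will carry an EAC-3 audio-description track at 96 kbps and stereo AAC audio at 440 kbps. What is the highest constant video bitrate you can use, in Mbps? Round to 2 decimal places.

22.19 Mbps

Budget: 7.5 GB = 60000.0 Mb.
Total bitrate budget: 60000.0 Mb / 2640 s = 22.727 Mbps.
Audio total: 96 + 440 = 536 kbps = 0.536 Mbps.
Video: 22.727 − 0.536 = 22.191 Mbps.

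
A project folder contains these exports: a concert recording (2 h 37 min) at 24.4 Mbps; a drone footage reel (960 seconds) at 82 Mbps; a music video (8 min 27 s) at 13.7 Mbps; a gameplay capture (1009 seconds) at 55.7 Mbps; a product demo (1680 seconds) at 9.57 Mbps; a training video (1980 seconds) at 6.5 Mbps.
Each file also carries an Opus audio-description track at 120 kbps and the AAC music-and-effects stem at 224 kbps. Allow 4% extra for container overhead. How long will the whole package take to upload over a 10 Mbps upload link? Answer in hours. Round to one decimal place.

11.7 hours

Audio total: 120 + 224 = 344 kbps = 0.344 Mbps.
concert recording: 24.744 Mbps × 9420 s × 1.04 = 242412.0 Mb
drone footage reel: 82.344 Mbps × 960 s × 1.04 = 82212.2 Mb
music video: 14.044 Mbps × 507 s × 1.04 = 7405.1 Mb
gameplay capture: 56.044 Mbps × 1009 s × 1.04 = 58810.3 Mb
product demo: 9.914 Mbps × 1680 s × 1.04 = 17321.7 Mb
training video: 6.844 Mbps × 1980 s × 1.04 = 14093.2 Mb
Total: 422254.6 Mb = 52781.8 MB.
At 10 Mbps: 422254.6 / 10 = 42225 s ≈ 11.7 hours.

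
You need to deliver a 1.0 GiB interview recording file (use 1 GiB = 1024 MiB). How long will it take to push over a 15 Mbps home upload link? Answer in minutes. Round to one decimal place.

File: 1.0 GiB = 8589.9 Mb.
At 15 Mbps: 8589.9 / 15 = 572.7 s ≈ 9.54 minutes.

9.5 minutes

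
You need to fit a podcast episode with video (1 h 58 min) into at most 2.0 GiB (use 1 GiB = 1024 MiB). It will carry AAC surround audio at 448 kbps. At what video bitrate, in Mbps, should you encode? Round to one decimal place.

Budget: 2.0 GiB = 17179.9 Mb.
1 h 58 min = 118 min = 7080 s
Total bitrate budget: 17179.9 Mb / 7080 s = 2.427 Mbps.
Audio: 448 kbps = 0.448 Mbps.
Video: 2.427 − 0.448 = 1.979 Mbps.

2.0 Mbps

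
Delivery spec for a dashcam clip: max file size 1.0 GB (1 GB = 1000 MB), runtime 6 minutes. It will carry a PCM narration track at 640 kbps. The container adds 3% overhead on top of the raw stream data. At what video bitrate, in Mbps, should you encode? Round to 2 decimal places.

20.93 Mbps

Budget: 1.0 GB = 8000.0 Mb.
Stream payload after overhead: 8000.0 / 1.03 = 7767.0 Mb.
6 min = 360 s
Total bitrate budget: 7767.0 Mb / 360 s = 21.575 Mbps.
Audio: 640 kbps = 0.640 Mbps.
Video: 21.575 − 0.640 = 20.935 Mbps.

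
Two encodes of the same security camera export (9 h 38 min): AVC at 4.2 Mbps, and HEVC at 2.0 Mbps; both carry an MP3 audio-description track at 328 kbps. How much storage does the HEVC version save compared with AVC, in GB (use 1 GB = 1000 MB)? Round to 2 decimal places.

9 h 38 min = 578 min = 34680 s
Audio: 328 kbps = 0.328 Mbps.
AVC: 4.528 Mbps × 34680 s = 157031.0 Mb = 19.629 GB.
HEVC: 2.328 Mbps × 34680 s = 80735.0 Mb = 10.092 GB.
Saving: 19.629 − 10.092 = 9.537 GB.

9.54 GB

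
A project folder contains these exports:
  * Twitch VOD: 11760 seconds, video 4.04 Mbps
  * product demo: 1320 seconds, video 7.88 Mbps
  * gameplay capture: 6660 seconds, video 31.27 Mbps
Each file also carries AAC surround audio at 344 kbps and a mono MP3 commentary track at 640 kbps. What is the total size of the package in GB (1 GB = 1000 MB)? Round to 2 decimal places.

Audio total: 344 + 640 = 984 kbps = 0.984 Mbps.
Twitch VOD: 5.024 Mbps × 11760 s = 59082.2 Mb
product demo: 8.864 Mbps × 1320 s = 11700.5 Mb
gameplay capture: 32.254 Mbps × 6660 s = 214811.6 Mb
Total: 285594.4 Mb = 35699.3 MB.
= 35.70 GB.

35.70 GB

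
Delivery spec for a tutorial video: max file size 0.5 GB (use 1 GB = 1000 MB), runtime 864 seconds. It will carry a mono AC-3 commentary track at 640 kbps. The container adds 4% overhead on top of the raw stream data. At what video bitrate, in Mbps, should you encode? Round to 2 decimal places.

3.81 Mbps

Budget: 0.5 GB = 4000.0 Mb.
Stream payload after overhead: 4000.0 / 1.04 = 3846.2 Mb.
Total bitrate budget: 3846.2 Mb / 864 s = 4.452 Mbps.
Audio: 640 kbps = 0.640 Mbps.
Video: 4.452 − 0.640 = 3.812 Mbps.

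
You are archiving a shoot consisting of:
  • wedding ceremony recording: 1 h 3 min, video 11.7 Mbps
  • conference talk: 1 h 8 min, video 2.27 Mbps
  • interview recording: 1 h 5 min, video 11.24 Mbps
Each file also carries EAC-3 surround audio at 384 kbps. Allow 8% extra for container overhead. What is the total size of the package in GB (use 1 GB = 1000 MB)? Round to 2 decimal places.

13.75 GB

Audio: 384 kbps = 0.384 Mbps.
wedding ceremony recording: 12.084 Mbps × 3780 s × 1.08 = 49331.7 Mb
conference talk: 2.654 Mbps × 4080 s × 1.08 = 11694.6 Mb
interview recording: 11.624 Mbps × 3900 s × 1.08 = 48960.3 Mb
Total: 109986.6 Mb = 13748.3 MB.
= 13.75 GB.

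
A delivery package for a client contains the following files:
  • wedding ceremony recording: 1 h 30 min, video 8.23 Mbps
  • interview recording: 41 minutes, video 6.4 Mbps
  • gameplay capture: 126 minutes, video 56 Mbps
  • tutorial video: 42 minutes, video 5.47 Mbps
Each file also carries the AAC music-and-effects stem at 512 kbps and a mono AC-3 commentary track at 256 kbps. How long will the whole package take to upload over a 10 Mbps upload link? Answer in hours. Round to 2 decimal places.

Audio total: 512 + 256 = 768 kbps = 0.768 Mbps.
wedding ceremony recording: 8.998 Mbps × 5400 s = 48589.2 Mb
interview recording: 7.168 Mbps × 2460 s = 17633.3 Mb
gameplay capture: 56.768 Mbps × 7560 s = 429166.1 Mb
tutorial video: 6.238 Mbps × 2520 s = 15719.8 Mb
Total: 511108.3 Mb = 63888.5 MB.
At 10 Mbps: 511108.3 / 10 = 51111 s ≈ 14.2 hours.

14.20 hours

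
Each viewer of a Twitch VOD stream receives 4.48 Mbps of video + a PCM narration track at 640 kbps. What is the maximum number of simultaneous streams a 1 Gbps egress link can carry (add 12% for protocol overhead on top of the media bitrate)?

174

Audio: 640 kbps = 0.640 Mbps.
Per-viewer media rate: 5.120 Mbps.
On the wire with 12% overhead: 5.734 Mbps.
1 Gbps = 1,000 Mbps; 1,000 / 5.734 = 174.39 → 174 viewers.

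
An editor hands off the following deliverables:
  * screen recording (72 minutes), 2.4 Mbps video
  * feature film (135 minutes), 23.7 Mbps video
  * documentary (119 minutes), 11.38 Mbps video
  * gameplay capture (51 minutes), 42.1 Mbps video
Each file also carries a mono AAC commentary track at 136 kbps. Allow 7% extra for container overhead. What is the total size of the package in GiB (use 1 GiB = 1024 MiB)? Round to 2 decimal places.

51.76 GiB

Audio: 136 kbps = 0.136 Mbps.
screen recording: 2.536 Mbps × 4320 s × 1.07 = 11722.4 Mb
feature film: 23.836 Mbps × 8100 s × 1.07 = 206586.6 Mb
documentary: 11.516 Mbps × 7140 s × 1.07 = 87979.9 Mb
gameplay capture: 42.236 Mbps × 3060 s × 1.07 = 138289.1 Mb
Total: 444578.1 Mb = 55572.3 MB.
= 51.76 GiB.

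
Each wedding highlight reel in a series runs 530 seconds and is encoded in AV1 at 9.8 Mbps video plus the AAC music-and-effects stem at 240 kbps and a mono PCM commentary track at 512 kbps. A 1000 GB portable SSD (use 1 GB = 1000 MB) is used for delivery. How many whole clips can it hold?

1430

Audio total: 240 + 512 = 752 kbps = 0.752 Mbps.
Total bitrate: 10.552 Mbps.
Per item: 10.552 Mbps × 530 s = 5,593 Mb = 699.1 MB.
Capacity: 1000 GB = 8,000,000 Mb; 1430.47 items → 1430 complete.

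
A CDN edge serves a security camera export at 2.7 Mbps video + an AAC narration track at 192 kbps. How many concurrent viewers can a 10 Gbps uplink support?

Audio: 192 kbps = 0.192 Mbps.
Per-viewer media rate: 2.892 Mbps.
10 Gbps = 10,000 Mbps; 10,000 / 2.892 = 3457.81 → 3457 viewers.

3457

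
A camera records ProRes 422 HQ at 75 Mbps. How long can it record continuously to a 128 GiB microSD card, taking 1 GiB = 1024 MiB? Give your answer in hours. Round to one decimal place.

Capacity: 128 GiB = 1,099,512 Mb.
Recording time: 1,099,512 / 75.000 = 14,660 s ≈ 4.07 hours.

4.1 hours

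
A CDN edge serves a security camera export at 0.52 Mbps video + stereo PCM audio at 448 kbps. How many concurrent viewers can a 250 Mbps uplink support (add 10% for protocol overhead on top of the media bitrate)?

Audio: 448 kbps = 0.448 Mbps.
Per-viewer media rate: 0.968 Mbps.
On the wire with 10% overhead: 1.065 Mbps.
250 Mbps = 250.0 Mbps; 250.0 / 1.065 = 234.79 → 234 viewers.

234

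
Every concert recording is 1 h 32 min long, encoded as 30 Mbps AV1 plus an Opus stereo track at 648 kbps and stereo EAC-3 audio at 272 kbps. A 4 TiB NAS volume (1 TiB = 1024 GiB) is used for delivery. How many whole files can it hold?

206

1 h 32 min = 92 min = 5520 s
Audio total: 648 + 272 = 920 kbps = 0.920 Mbps.
Total bitrate: 30.920 Mbps.
Per item: 30.920 Mbps × 5520 s = 170,678 Mb = 21,335 MB.
Capacity: 4 TiB = 35,184,372 Mb; 206.14 items → 206 complete.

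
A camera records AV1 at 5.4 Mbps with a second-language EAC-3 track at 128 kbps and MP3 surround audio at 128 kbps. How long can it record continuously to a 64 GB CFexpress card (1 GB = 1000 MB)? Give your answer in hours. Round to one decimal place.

Audio total: 128 + 128 = 256 kbps = 0.256 Mbps.
Total bitrate: 5.4 + 0.256 = 5.656 Mbps.
Capacity: 64 GB = 512,000 Mb.
Recording time: 512,000 / 5.656 = 90,523 s ≈ 25.1 hours.

25.1 hours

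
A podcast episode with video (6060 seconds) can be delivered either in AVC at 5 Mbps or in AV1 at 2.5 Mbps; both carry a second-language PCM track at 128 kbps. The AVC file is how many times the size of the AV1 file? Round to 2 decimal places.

Audio: 128 kbps = 0.128 Mbps.
AVC: 5.128 Mbps × 6060 s = 31075.7 Mb = 3.884 GB.
AV1: 2.628 Mbps × 6060 s = 15925.7 Mb = 1.991 GB.
Ratio: 3.884 / 1.991 = 1.951.

1.95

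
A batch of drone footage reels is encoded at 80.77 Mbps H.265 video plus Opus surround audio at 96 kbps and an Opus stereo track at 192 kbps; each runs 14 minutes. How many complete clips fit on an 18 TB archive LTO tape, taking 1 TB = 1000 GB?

14 min = 840 s
Audio total: 96 + 192 = 288 kbps = 0.288 Mbps.
Total bitrate: 81.058 Mbps.
Per item: 81.058 Mbps × 840 s = 68,089 Mb = 8,511 MB.
Capacity: 18 TB = 144,000,000 Mb; 2114.89 items → 2114 complete.

2114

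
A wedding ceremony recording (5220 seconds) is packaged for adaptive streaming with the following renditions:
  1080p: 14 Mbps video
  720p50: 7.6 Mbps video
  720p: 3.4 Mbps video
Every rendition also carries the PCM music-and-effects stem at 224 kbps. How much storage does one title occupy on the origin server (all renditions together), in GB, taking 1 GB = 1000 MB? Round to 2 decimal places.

16.75 GB

Audio: 224 kbps = 0.224 Mbps.
Sum of rendition bitrates: (14+0.224) + (7.6+0.224) + (3.4+0.224) = 25.672 Mbps.
× 5220 s = 134,008 Mb = 16,751 MB = 16.75 GB.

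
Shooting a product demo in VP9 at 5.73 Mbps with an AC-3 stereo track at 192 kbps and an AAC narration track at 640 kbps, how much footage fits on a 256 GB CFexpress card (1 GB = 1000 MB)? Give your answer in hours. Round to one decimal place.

86.7 hours

Audio total: 192 + 640 = 832 kbps = 0.832 Mbps.
Total bitrate: 5.73 + 0.832 = 6.562 Mbps.
Capacity: 256 GB = 2,048,000 Mb.
Recording time: 2,048,000 / 6.562 = 312,100 s ≈ 86.7 hours.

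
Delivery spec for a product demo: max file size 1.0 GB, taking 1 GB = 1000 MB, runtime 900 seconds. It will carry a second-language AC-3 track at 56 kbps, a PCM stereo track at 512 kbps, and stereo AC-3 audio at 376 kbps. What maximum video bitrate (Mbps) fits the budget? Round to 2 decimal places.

7.94 Mbps

Budget: 1.0 GB = 8000.0 Mb.
Total bitrate budget: 8000.0 Mb / 900 s = 8.889 Mbps.
Audio total: 56 + 512 + 376 = 944 kbps = 0.944 Mbps.
Video: 8.889 − 0.944 = 7.945 Mbps.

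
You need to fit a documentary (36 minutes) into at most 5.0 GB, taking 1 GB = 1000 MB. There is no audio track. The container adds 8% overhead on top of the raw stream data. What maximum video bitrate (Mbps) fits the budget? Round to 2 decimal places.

Budget: 5.0 GB = 40000.0 Mb.
Stream payload after overhead: 40000.0 / 1.08 = 37037.0 Mb.
36 min = 2160 s
Total bitrate budget: 37037.0 Mb / 2160 s = 17.147 Mbps.

17.15 Mbps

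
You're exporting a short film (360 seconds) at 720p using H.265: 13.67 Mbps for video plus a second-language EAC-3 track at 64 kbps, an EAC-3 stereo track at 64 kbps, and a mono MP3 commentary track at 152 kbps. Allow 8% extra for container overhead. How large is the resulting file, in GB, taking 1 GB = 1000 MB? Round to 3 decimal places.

0.678 GB

Audio total: 64 + 64 + 152 = 280 kbps = 0.280 Mbps.
Total bitrate: 13.67 + 0.280 = 13.950 Mbps.
Stream data: 13.950 Mbps × 360 s = 5022.0 Mb.
With 8% container overhead: ×1.08.
5,424 Mb ÷ 8 = 678.0 MB → 0.678 GB.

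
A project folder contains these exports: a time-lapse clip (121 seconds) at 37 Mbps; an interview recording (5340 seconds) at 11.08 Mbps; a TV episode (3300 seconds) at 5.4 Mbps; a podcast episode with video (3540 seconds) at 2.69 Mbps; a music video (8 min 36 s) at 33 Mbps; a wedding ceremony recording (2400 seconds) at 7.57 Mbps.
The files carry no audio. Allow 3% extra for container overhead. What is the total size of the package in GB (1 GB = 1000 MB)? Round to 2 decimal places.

time-lapse clip: 37.000 Mbps × 121 s × 1.03 = 4611.3 Mb
interview recording: 11.080 Mbps × 5340 s × 1.03 = 60942.2 Mb
TV episode: 5.400 Mbps × 3300 s × 1.03 = 18354.6 Mb
podcast episode with video: 2.690 Mbps × 3540 s × 1.03 = 9808.3 Mb
music video: 33.000 Mbps × 516 s × 1.03 = 17538.8 Mb
wedding ceremony recording: 7.570 Mbps × 2400 s × 1.03 = 18713.0 Mb
Total: 129968.3 Mb = 16246.0 MB.
= 16.25 GB.

16.25 GB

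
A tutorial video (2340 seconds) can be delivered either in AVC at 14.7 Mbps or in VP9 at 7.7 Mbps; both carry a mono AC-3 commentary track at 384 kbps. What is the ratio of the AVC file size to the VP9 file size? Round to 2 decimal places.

Audio: 384 kbps = 0.384 Mbps.
AVC: 15.084 Mbps × 2340 s = 35296.6 Mb = 4.109 GiB.
VP9: 8.084 Mbps × 2340 s = 18916.6 Mb = 2.202 GiB.
Ratio: 4.109 / 2.202 = 1.866.

1.87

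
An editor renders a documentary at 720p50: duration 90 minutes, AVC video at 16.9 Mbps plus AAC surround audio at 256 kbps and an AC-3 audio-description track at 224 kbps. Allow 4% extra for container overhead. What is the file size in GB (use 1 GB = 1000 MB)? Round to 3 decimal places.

12.201 GB

90 min = 5400 s
Audio total: 256 + 224 = 480 kbps = 0.480 Mbps.
Total bitrate: 16.9 + 0.480 = 17.380 Mbps.
Stream data: 17.380 Mbps × 5400 s = 93852.0 Mb.
With 4% container overhead: ×1.04.
97,606 Mb ÷ 8 = 12,201 MB → 12.20 GB.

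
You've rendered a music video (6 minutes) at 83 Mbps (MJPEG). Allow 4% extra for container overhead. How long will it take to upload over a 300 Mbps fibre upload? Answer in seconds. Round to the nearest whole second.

104 seconds

6 min = 360 s
File: 83.000 Mbps × 360 s = 29880.0 Mb.
With 4% container overhead: ×1.04. → 31075.2 Mb.
At 300 Mbps: 31075.2 / 300 = 103.6 s ≈ 104 seconds.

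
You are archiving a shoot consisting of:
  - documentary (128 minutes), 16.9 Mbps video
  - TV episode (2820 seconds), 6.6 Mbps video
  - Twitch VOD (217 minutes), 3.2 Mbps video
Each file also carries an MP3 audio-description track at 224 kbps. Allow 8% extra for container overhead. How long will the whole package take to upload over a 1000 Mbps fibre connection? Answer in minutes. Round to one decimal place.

Audio: 224 kbps = 0.224 Mbps.
documentary: 17.124 Mbps × 7680 s × 1.08 = 142033.3 Mb
TV episode: 6.824 Mbps × 2820 s × 1.08 = 20783.2 Mb
Twitch VOD: 3.424 Mbps × 13020 s × 1.08 = 48146.9 Mb
Total: 210963.4 Mb = 26370.4 MB.
At 1000 Mbps: 210963.4 / 1000 = 211 s ≈ 3.52 minutes.

3.5 minutes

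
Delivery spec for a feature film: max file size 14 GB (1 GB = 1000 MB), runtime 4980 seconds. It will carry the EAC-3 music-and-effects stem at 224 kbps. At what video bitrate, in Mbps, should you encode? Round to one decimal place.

Budget: 14 GB = 112000.0 Mb.
Total bitrate budget: 112000.0 Mb / 4980 s = 22.490 Mbps.
Audio: 224 kbps = 0.224 Mbps.
Video: 22.490 − 0.224 = 22.266 Mbps.

22.3 Mbps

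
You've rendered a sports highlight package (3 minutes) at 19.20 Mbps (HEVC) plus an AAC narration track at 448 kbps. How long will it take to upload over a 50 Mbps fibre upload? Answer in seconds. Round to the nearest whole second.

71 seconds

3 min = 180 s
Audio: 448 kbps = 0.448 Mbps.
Total bitrate: 19.648 Mbps.
File: 19.648 Mbps × 180 s = 3536.6 Mb.
At 50 Mbps: 3536.6 / 50 = 70.7 s ≈ 70.7 seconds.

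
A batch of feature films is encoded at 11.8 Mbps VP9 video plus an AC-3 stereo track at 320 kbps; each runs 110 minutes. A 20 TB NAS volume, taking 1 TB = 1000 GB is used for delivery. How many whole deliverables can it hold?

2000

110 min = 6600 s
Audio: 320 kbps = 0.320 Mbps.
Total bitrate: 12.120 Mbps.
Per item: 12.120 Mbps × 6600 s = 79,992 Mb = 9,999 MB.
Capacity: 20 TB = 160,000,000 Mb; 2000.20 items → 2000 complete.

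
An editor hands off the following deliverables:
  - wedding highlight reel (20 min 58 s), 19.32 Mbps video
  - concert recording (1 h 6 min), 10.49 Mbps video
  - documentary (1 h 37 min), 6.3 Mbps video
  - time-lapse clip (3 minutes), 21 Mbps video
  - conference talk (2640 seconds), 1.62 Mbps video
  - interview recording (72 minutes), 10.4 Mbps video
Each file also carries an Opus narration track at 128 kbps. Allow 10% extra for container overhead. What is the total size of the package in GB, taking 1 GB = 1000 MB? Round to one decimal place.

21.7 GB

Audio: 128 kbps = 0.128 Mbps.
wedding highlight reel: 19.448 Mbps × 1258 s × 1.10 = 26912.1 Mb
concert recording: 10.618 Mbps × 3960 s × 1.10 = 46252.0 Mb
documentary: 6.428 Mbps × 5820 s × 1.10 = 41152.1 Mb
time-lapse clip: 21.128 Mbps × 180 s × 1.10 = 4183.3 Mb
conference talk: 1.748 Mbps × 2640 s × 1.10 = 5076.2 Mb
interview recording: 10.528 Mbps × 4320 s × 1.10 = 50029.1 Mb
Total: 173604.8 Mb = 21700.6 MB.
= 21.70 GB.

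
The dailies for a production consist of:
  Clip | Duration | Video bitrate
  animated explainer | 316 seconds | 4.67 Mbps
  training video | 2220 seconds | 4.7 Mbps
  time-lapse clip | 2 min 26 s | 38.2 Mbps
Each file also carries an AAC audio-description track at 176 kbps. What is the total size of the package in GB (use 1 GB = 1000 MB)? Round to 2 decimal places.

2.24 GB

Audio: 176 kbps = 0.176 Mbps.
animated explainer: 4.846 Mbps × 316 s = 1531.3 Mb
training video: 4.876 Mbps × 2220 s = 10824.7 Mb
time-lapse clip: 38.376 Mbps × 146 s = 5602.9 Mb
Total: 17959.0 Mb = 2244.9 MB.
= 2.245 GB.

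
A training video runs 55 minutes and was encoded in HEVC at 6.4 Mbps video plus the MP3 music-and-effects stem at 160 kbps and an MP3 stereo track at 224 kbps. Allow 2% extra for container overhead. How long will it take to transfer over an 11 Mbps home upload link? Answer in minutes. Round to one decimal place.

55 min = 3300 s
Audio total: 160 + 224 = 384 kbps = 0.384 Mbps.
Total bitrate: 6.784 Mbps.
File: 6.784 Mbps × 3300 s = 22387.2 Mb.
With 2% container overhead: ×1.02. → 22834.9 Mb.
At 11 Mbps: 22834.9 / 11 = 2075.9 s ≈ 34.6 minutes.

34.6 minutes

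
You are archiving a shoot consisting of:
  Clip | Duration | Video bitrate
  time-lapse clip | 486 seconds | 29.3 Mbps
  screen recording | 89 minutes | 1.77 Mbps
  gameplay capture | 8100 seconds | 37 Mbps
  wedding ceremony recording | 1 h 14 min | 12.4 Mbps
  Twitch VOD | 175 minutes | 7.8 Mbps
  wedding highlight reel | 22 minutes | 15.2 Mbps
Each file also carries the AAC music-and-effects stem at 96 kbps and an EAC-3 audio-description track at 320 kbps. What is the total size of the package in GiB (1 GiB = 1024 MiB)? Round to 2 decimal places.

Audio total: 96 + 320 = 416 kbps = 0.416 Mbps.
time-lapse clip: 29.716 Mbps × 486 s = 14442.0 Mb
screen recording: 2.186 Mbps × 5340 s = 11673.2 Mb
gameplay capture: 37.416 Mbps × 8100 s = 303069.6 Mb
wedding ceremony recording: 12.816 Mbps × 4440 s = 56903.0 Mb
Twitch VOD: 8.216 Mbps × 10500 s = 86268.0 Mb
wedding highlight reel: 15.616 Mbps × 1320 s = 20613.1 Mb
Total: 492969.0 Mb = 61621.1 MB.
= 57.39 GiB.

57.39 GiB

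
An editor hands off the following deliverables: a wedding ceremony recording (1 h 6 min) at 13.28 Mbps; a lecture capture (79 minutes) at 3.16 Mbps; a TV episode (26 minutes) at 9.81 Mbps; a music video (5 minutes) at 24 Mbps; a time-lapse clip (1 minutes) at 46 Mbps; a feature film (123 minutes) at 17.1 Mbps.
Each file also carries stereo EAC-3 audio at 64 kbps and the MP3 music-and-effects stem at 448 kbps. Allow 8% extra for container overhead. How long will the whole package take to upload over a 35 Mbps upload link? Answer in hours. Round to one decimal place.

2.0 hours

Audio total: 64 + 448 = 512 kbps = 0.512 Mbps.
wedding ceremony recording: 13.792 Mbps × 3960 s × 1.08 = 58985.6 Mb
lecture capture: 3.672 Mbps × 4740 s × 1.08 = 18797.7 Mb
TV episode: 10.322 Mbps × 1560 s × 1.08 = 17390.5 Mb
music video: 24.512 Mbps × 300 s × 1.08 = 7941.9 Mb
time-lapse clip: 46.512 Mbps × 60 s × 1.08 = 3014.0 Mb
feature film: 17.612 Mbps × 7380 s × 1.08 = 140374.7 Mb
Total: 246504.4 Mb = 30813.0 MB.
At 35 Mbps: 246504.4 / 35 = 7043 s ≈ 1.96 hours.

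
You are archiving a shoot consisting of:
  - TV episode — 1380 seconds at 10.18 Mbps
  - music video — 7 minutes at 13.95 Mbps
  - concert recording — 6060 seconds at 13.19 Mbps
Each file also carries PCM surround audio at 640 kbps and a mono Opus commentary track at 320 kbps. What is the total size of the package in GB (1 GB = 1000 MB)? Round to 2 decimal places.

13.42 GB

Audio total: 640 + 320 = 960 kbps = 0.960 Mbps.
TV episode: 11.140 Mbps × 1380 s = 15373.2 Mb
music video: 14.910 Mbps × 420 s = 6262.2 Mb
concert recording: 14.150 Mbps × 6060 s = 85749.0 Mb
Total: 107384.4 Mb = 13423.0 MB.
= 13.42 GB.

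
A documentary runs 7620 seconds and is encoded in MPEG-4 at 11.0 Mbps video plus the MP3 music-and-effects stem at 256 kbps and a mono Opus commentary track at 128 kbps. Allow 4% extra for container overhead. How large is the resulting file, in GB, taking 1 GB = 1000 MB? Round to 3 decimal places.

11.277 GB

Audio total: 256 + 128 = 384 kbps = 0.384 Mbps.
Total bitrate: 11.0 + 0.384 = 11.384 Mbps.
Stream data: 11.384 Mbps × 7620 s = 86746.1 Mb.
With 4% container overhead: ×1.04.
90,216 Mb ÷ 8 = 11,277 MB → 11.28 GB.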